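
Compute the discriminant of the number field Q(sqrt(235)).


For K = Q(sqrt(d)) with d squarefree: disc(K) = d if d = 1 mod 4, and disc(K) = 4d if d = 2 or 3 mod 4.
Here d = 235, and d mod 4 = 3.
d = 3 mod 4, not 1 (O_K = Z[sqrt(d)]), so disc(K) = 4d = 4 * (235) = 940

940


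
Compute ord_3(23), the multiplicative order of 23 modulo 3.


We want ord_3(23), the smallest k >= 1 with 23^k = 1 mod 3.
n = 3 = 3, phi(3) = 2; the order divides phi(n).
Divisors of 2: 1, 2
Repeated squaring mod 3: 23^1 = 2, 23^2 = 1
Test divisors in increasing order:
  k=1: 23^1 = 2 mod 3
  k=2: 23^2 = 1 mod 3  <- first divisor giving 1
Order = 2

2


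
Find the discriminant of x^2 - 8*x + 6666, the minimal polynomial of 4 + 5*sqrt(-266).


The element 4 + 5*sqrt(-266) has minimal polynomial:
x^2 - 8*x + 6666
Discriminant = (-8)^2 - 4*(6666)
= 64 - 26664
= -26600

-26600


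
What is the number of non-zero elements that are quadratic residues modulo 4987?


For prime p, the number of non-zero quadratic residues is (p-1)/2.
= (4987-1)/2
= 2493

2493


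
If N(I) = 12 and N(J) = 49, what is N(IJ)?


N(IJ) = N(I) * N(J)
= 12 * 49
= 588

588


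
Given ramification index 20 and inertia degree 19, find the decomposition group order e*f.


|D_P| = e * f
= 20 * 19
= 380

380


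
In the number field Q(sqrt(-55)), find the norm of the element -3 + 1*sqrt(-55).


N(a + b*sqrt(d)) = a^2 - d*b^2
= (-3)^2 - (-55)*(1)^2
= 9 + 55
= 64

64


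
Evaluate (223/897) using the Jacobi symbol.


Compute (223/897) via quadratic reciprocity:
  reciprocity: (223/897) -> +(897/223)
  reduce: (5/223)
  reciprocity: (5/223) -> +(223/5)
  reduce: (3/5)
  reciprocity: (3/5) -> +(5/3)
  reduce: (2/3)
  pull out 2: (2/3) = -1  (since 3 mod 8 = 3)
  (1/3) = 1
Product of signs = -1

-1


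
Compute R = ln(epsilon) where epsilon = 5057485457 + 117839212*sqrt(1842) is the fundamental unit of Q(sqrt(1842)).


epsilon = 5057485457 + 117839212*sqrt(1842)
= 1.0115e+10
R = ln(1.0115e+10)
= 23.0373

23.0373


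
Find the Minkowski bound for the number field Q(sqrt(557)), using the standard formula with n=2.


d = 557, d mod 4 = 1, so disc(K) = d = 557; |disc(K)| = 557
Real quadratic field, so n = 2, s = r2 = 0, r1 = 2
M = (n!/n^n) * (4/pi)^s * sqrt(|disc(K)|) = (2!/2^2) * (4/pi)^0 * sqrt(557)
= 0.5 * 1.000000 * 23.600847
= 11.8004

11.8004


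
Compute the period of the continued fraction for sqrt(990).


Run the CF algorithm for sqrt(990).
a_0 = floor(sqrt(990)) = 31; set m_0=0, q_0=1.
Recurrence: m' = q*a - m,  q' = (d - m'^2)/q,  a' = floor((a_0 + m')/q').
  step 1: m=31, q=29, a=2
  step 2: m=27, q=9, a=6
  step 3: m=27, q=29, a=2
  step 4: m=31, q=1, a=62
a_4 = 2*a_0 = 62, so the period closes here.
sqrt(990) = [31; 2, 6, 2, 62]
Period length = 4

4


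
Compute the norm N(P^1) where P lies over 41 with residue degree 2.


N(P^a) = p^(a*f)
= 41^(1*2)
= 41^2
= 1681

1681


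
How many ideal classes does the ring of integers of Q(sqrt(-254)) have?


K = Q(sqrt(-254)). d mod 4 = 2, so D = disc(K) = 4d = -1016
h(K) equals the number of primitive reduced positive-definite forms (a, b, c) = a*x^2 + b*x*y + c*y^2 with b^2 - 4ac = D,
where reduced means |b| <= a <= c, with b >= 0 whenever |b| = a or a = c, and primitive means gcd(a, b, c) = 1.
Reduced forces 3a^2 <= |D| = 1016, so 1 <= a <= 18; b must have the parity of D, and c = (b^2 - D)/(4a) must be an integer >= a.
Enumerate a = 1..18, b in [-a, a]:
  a=1: (1, 0, 254)  [1]
  a=2: (2, 0, 127)  [1]
  a=3: (3, -2, 85), (3, 2, 85)  [2]
  a=4: none
  a=5: (5, -2, 51), (5, 2, 51)  [2]
  a=6: (6, -4, 43), (6, 4, 43)  [2]
  a=7..8: none
  a=9: (9, -8, 30), (9, 8, 30)  [2]
  a=10: (10, -8, 27), (10, 8, 27)  [2]
  a=11..14: none
  a=15: (15, -8, 18), (15, -2, 17), (15, 2, 17), (15, 8, 18)  [4]
  a=16..18: none
Total reduced forms: 1 + 1 + 2 + 2 + 2 + 2 + 2 + 4 = 16
h = 16

16


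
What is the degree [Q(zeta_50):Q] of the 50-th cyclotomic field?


The degree equals Euler's totient phi(50).
50 = 2 * 5^2
phi(50) = 20

20


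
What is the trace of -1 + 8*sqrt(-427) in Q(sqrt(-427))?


Tr(a + b*sqrt(d)) = (a + b*sqrt(d)) + (a - b*sqrt(d)) = 2a
= 2 * (-1)
= -2

-2


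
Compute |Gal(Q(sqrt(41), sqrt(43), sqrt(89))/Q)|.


The 3 square roots of distinct primes are multiplicatively independent over Q,
so [K:Q] = 2^3 and Gal(K/Q) is isomorphic to (Z/2Z)^3.
|Gal| = 2^3 = 8

8


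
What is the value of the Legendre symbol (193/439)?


p = 439 is prime, so compute (193/439) with the reciprocity algorithm (Jacobi-symbol steps: pull out 2s via (2/n), flip via reciprocity, reduce):
  reciprocity: (193/439) -> +(439/193)
  reduce: (53/193)
  reciprocity: (53/193) -> +(193/53)
  reduce: (34/53)
  pull out 2: (2/53) = -1  (since 53 mod 8 = 5)
  reciprocity: (17/53) -> +(53/17)
  reduce: (2/17)
  pull out 2: (2/17) = +1  (since 17 mod 8 = 1)
  (1/17) = 1
Product of signs = -1
(193/439) = -1

-1


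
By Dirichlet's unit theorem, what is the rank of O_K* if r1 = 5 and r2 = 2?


By Dirichlet's unit theorem:
rank = r1 + r2 - 1
= 5 + 2 - 1
= 6

6


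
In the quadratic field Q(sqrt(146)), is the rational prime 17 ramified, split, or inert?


K = Q(sqrt(146)). Since d mod 4 = 2, disc(K) = 584.
Check p | disc: 584 mod 17 = 6.
p does not divide disc. Compute Legendre symbol (d/p):
10^((17-1)/2) mod 17 = -1
(d/p) = -1, so p is inert: (p) stays prime with e=1, f=2, g=1.
Therefore p is inert.

inert


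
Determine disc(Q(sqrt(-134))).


For K = Q(sqrt(d)) with d squarefree: disc(K) = d if d = 1 mod 4, and disc(K) = 4d if d = 2 or 3 mod 4.
Here d = -134, and d mod 4 = 2.
d = 2 mod 4, not 1 (O_K = Z[sqrt(d)]), so disc(K) = 4d = 4 * (-134) = -536

-536


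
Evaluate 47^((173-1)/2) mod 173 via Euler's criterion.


p = 173 is prime and the exponent is (p-1)/2 = 86, so by Euler's criterion 47^86 = (47/173) = +1 or -1 mod 173.
Compute by square-and-multiply:
  86 = 64 + 16 + 4 + 2 (binary 1010110)
  Repeated squaring mod 173: 47^1 = 47, 47^2 = 133, 47^4 = 43, 47^8 = 119, 47^16 = 148, 47^32 = 106, 47^64 = 164
  47^86 = 47^64 * 47^16 * 47^4 * 47^2 = 164 * 148 * 43 * 133 mod 173
    164 * 148 = 24272 = 52 mod 173
    52 * 43 = 2236 = 160 mod 173
    160 * 133 = 21280 = 1 mod 173
  47^86 = 1 mod 173
Result 1: 47 is a quadratic residue mod 173.
47^86 mod 173 = 1

1


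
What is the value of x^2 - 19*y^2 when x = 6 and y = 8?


x^2 - d*y^2
= 6^2 - 19*8^2
= 36 - 1216
= -1180

-1180


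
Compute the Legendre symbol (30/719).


p = 719 is prime, so compute (30/719) with the reciprocity algorithm (Jacobi-symbol steps: pull out 2s via (2/n), flip via reciprocity, reduce):
  pull out 2: (2/719) = +1  (since 719 mod 8 = 7)
  reciprocity: (15/719) -> -(719/15)
  reduce: (14/15)
  pull out 2: (2/15) = +1  (since 15 mod 8 = 7)
  reciprocity: (7/15) -> -(15/7)
  reduce: (1/7)
  (1/7) = 1
Product of signs = 1
(30/719) = 1

1


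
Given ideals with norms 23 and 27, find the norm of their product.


N(IJ) = N(I) * N(J)
= 23 * 27
= 621

621


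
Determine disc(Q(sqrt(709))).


For K = Q(sqrt(d)) with d squarefree: disc(K) = d if d = 1 mod 4, and disc(K) = 4d if d = 2 or 3 mod 4.
Here d = 709, and d mod 4 = 1.
d = 1 mod 4 (O_K = Z[(1+sqrt(d))/2]), so disc(K) = d = 709

709


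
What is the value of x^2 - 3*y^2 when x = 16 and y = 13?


x^2 - d*y^2
= 16^2 - 3*13^2
= 256 - 507
= -251

-251


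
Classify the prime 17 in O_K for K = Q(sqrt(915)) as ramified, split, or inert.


K = Q(sqrt(915)). Since d mod 4 = 3, disc(K) = 3660.
Check p | disc: 3660 mod 17 = 5.
p does not divide disc. Compute Legendre symbol (d/p):
14^((17-1)/2) mod 17 = -1
(d/p) = -1, so p is inert: (p) stays prime with e=1, f=2, g=1.
Therefore p is inert.

inert


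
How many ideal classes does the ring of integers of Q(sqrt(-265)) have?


K = Q(sqrt(-265)). d mod 4 = 3, so D = disc(K) = 4d = -1060
h(K) equals the number of primitive reduced positive-definite forms (a, b, c) = a*x^2 + b*x*y + c*y^2 with b^2 - 4ac = D,
where reduced means |b| <= a <= c, with b >= 0 whenever |b| = a or a = c, and primitive means gcd(a, b, c) = 1.
Reduced forces 3a^2 <= |D| = 1060, so 1 <= a <= 18; b must have the parity of D, and c = (b^2 - D)/(4a) must be an integer >= a.
Enumerate a = 1..18, b in [-a, a]:
  a=1: (1, 0, 265)  [1]
  a=2: (2, 2, 133)  [1]
  a=3..4: none
  a=5: (5, 0, 53)  [1]
  a=6: none
  a=7: (7, -2, 38), (7, 2, 38)  [2]
  a=8..9: none
  a=10: (10, 10, 29)  [1]
  a=11..13: none
  a=14: (14, -2, 19), (14, 2, 19)  [2]
  a=15..18: none
Total reduced forms: 1 + 1 + 1 + 2 + 1 + 2 = 8
h = 8

8


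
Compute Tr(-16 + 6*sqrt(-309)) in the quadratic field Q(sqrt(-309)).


Tr(a + b*sqrt(d)) = (a + b*sqrt(d)) + (a - b*sqrt(d)) = 2a
= 2 * (-16)
= -32

-32


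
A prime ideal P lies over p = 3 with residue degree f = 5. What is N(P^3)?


N(P^a) = p^(a*f)
= 3^(3*5)
= 3^15
= 14348907

14348907


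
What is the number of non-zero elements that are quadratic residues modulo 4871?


For prime p, the number of non-zero quadratic residues is (p-1)/2.
= (4871-1)/2
= 2435

2435


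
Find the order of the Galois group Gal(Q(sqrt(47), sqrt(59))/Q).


The 2 square roots of distinct primes are multiplicatively independent over Q,
so [K:Q] = 2^2 and Gal(K/Q) is isomorphic to (Z/2Z)^2.
|Gal| = 2^2 = 4

4


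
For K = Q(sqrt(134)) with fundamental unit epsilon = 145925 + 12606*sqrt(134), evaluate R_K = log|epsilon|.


epsilon = 145925 + 12606*sqrt(134)
= 291850.0000
R = ln(291850.0000)
= 12.5840

12.5840


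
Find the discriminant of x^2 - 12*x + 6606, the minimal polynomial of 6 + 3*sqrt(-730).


The element 6 + 3*sqrt(-730) has minimal polynomial:
x^2 - 12*x + 6606
Discriminant = (-12)^2 - 4*(6606)
= 144 - 26424
= -26280

-26280


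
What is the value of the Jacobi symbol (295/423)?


Compute (295/423) via quadratic reciprocity:
  reciprocity: (295/423) -> -(423/295)
  reduce: (128/295)
  pull out 2: (2/295) = +1  (since 295 mod 8 = 7)
  pull out 2: (2/295) = +1  (since 295 mod 8 = 7)
  pull out 2: (2/295) = +1  (since 295 mod 8 = 7)
  pull out 2: (2/295) = +1  (since 295 mod 8 = 7)
  pull out 2: (2/295) = +1  (since 295 mod 8 = 7)
  pull out 2: (2/295) = +1  (since 295 mod 8 = 7)
  pull out 2: (2/295) = +1  (since 295 mod 8 = 7)
  (1/295) = 1
Product of signs = -1

-1


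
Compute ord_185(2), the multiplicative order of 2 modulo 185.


We want ord_185(2), the smallest k >= 1 with 2^k = 1 mod 185.
n = 185 = 5 * 37, phi(185) = 144; the order divides phi(n).
Divisors of 144: 1, 2, 3, 4, 6, 8, 9, 12, 16, 18, 24, 36, 48, 72, 144
Repeated squaring mod 185: 2^1 = 2, 2^2 = 4, 2^4 = 16, 2^8 = 71, 2^16 = 46, 2^32 = 81, 2^64 = 86, 2^128 = 181
Test divisors in increasing order:
  k=1: 2^1 = 2 mod 185
  k=2: 2^2 = 4 mod 185
  k=3: 2^3 = 4 * 2 = 8 mod 185
  k=4: 2^4 = 16 mod 185
  k=6: 2^6 = 16 * 4 = 64 mod 185
  k=8: 2^8 = 71 mod 185
  k=9: 2^9 = 71 * 2 = 142 mod 185
  k=12: 2^12 = 71 * 16 = 26 mod 185
  k=16: 2^16 = 46 mod 185
  k=18: 2^18 = 46 * 4 = 184 mod 185
  k=24: 2^24 = 46 * 71 = 121 mod 185
  k=36: 2^36 = 81 * 16 = 1 mod 185  <- first divisor giving 1
Order = 36

36


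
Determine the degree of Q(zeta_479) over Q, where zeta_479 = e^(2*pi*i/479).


The degree equals Euler's totient phi(479).
479 = 479
phi(479) = 478

478


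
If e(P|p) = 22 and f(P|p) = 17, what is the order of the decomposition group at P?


|D_P| = e * f
= 22 * 17
= 374

374


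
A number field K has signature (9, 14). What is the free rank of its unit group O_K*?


By Dirichlet's unit theorem:
rank = r1 + r2 - 1
= 9 + 14 - 1
= 22

22


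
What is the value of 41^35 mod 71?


p = 71 is prime and the exponent is (p-1)/2 = 35, so by Euler's criterion 41^35 = (41/71) = +1 or -1 mod 71.
Compute by square-and-multiply:
  35 = 32 + 2 + 1 (binary 100011)
  Repeated squaring mod 71: 41^1 = 41, 41^2 = 48, 41^4 = 32, 41^8 = 30, 41^16 = 48, 41^32 = 32
  41^35 = 41^32 * 41^2 * 41^1 = 32 * 48 * 41 mod 71
    32 * 48 = 1536 = 45 mod 71
    45 * 41 = 1845 = 70 mod 71
  41^35 = 70 mod 71
Result 70 = p - 1 = -1 mod 71: 41 is a quadratic non-residue mod 71. As a residue in [0, p-1] the value is 70.
41^35 mod 71 = 70

70


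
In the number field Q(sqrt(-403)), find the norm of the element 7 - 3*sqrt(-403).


N(a + b*sqrt(d)) = a^2 - d*b^2
= (7)^2 - (-403)*(-3)^2
= 49 + 3627
= 3676

3676


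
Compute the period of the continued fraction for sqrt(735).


Run the CF algorithm for sqrt(735).
a_0 = floor(sqrt(735)) = 27; set m_0=0, q_0=1.
Recurrence: m' = q*a - m,  q' = (d - m'^2)/q,  a' = floor((a_0 + m')/q').
  step 1: m=27, q=6, a=9
  step 2: m=27, q=1, a=54
a_2 = 2*a_0 = 54, so the period closes here.
sqrt(735) = [27; 9, 54]
Period length = 2

2


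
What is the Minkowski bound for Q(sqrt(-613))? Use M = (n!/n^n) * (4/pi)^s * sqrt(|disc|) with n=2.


d = -613, d mod 4 = 3, so disc(K) = 4d = -2452; |disc(K)| = 2452
Imaginary quadratic field, so n = 2, s = r2 = 1, r1 = 0
M = (n!/n^n) * (4/pi)^s * sqrt(|disc(K)|) = (2!/2^2) * (4/pi)^1 * sqrt(2452)
= 0.5 * 1.273240 * 49.517674
= 31.5239

31.5239


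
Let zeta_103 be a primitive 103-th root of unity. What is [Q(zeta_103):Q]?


The degree equals Euler's totient phi(103).
103 = 103
phi(103) = 102

102


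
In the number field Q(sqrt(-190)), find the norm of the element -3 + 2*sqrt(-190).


N(a + b*sqrt(d)) = a^2 - d*b^2
= (-3)^2 - (-190)*(2)^2
= 9 + 760
= 769

769


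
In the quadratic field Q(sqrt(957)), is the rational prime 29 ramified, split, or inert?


K = Q(sqrt(957)). Since d mod 4 = 1, disc(K) = 957.
Check p | disc: 957 mod 29 = 0.
p divides disc, so p ramifies: (p) = P^2 with e=2, f=1, g=1.
Therefore p is ramified.

ramified


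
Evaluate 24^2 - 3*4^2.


x^2 - d*y^2
= 24^2 - 3*4^2
= 576 - 48
= 528

528


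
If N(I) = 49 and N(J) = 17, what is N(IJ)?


N(IJ) = N(I) * N(J)
= 49 * 17
= 833

833


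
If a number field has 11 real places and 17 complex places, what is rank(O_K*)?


By Dirichlet's unit theorem:
rank = r1 + r2 - 1
= 11 + 17 - 1
= 27

27


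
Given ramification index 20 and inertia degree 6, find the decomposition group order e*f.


|D_P| = e * f
= 20 * 6
= 120

120


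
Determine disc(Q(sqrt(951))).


For K = Q(sqrt(d)) with d squarefree: disc(K) = d if d = 1 mod 4, and disc(K) = 4d if d = 2 or 3 mod 4.
Here d = 951, and d mod 4 = 3.
d = 3 mod 4, not 1 (O_K = Z[sqrt(d)]), so disc(K) = 4d = 4 * (951) = 3804

3804


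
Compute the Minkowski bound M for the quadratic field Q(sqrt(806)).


d = 806, d mod 4 = 2, so disc(K) = 4d = 3224; |disc(K)| = 3224
Real quadratic field, so n = 2, s = r2 = 0, r1 = 2
M = (n!/n^n) * (4/pi)^s * sqrt(|disc(K)|) = (2!/2^2) * (4/pi)^0 * sqrt(3224)
= 0.5 * 1.000000 * 56.780278
= 28.3901

28.3901


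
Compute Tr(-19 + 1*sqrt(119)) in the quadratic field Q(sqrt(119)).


Tr(a + b*sqrt(d)) = (a + b*sqrt(d)) + (a - b*sqrt(d)) = 2a
= 2 * (-19)
= -38

-38


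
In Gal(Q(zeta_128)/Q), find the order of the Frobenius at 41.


The Frobenius at p in Gal(Q(zeta_n)/Q) = (Z/nZ)* is the class of p, so its order is ord_128(41), the smallest k >= 1 with 41^k = 1 mod 128.
n = 128 = 2^7, phi(128) = 64; the order divides phi(n).
Divisors of 64: 1, 2, 4, 8, 16, 32, 64
Repeated squaring mod 128: 41^1 = 41, 41^2 = 17, 41^4 = 33, 41^8 = 65, 41^16 = 1, 41^32 = 1, 41^64 = 1
Test divisors in increasing order:
  k=1: 41^1 = 41 mod 128
  k=2: 41^2 = 17 mod 128
  k=4: 41^4 = 33 mod 128
  k=8: 41^8 = 65 mod 128
  k=16: 41^16 = 1 mod 128  <- first divisor giving 1
Order = 16

16


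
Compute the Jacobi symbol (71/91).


Compute (71/91) via quadratic reciprocity:
  reciprocity: (71/91) -> -(91/71)
  reduce: (20/71)
  pull out 2: (2/71) = +1  (since 71 mod 8 = 7)
  pull out 2: (2/71) = +1  (since 71 mod 8 = 7)
  reciprocity: (5/71) -> +(71/5)
  reduce: (1/5)
  (1/5) = 1
Product of signs = -1

-1


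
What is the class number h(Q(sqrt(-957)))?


K = Q(sqrt(-957)). d mod 4 = 3, so D = disc(K) = 4d = -3828
h(K) equals the number of primitive reduced positive-definite forms (a, b, c) = a*x^2 + b*x*y + c*y^2 with b^2 - 4ac = D,
where reduced means |b| <= a <= c, with b >= 0 whenever |b| = a or a = c, and primitive means gcd(a, b, c) = 1.
Reduced forces 3a^2 <= |D| = 3828, so 1 <= a <= 35; b must have the parity of D, and c = (b^2 - D)/(4a) must be an integer >= a.
Enumerate a = 1..35, b in [-a, a]:
  a=1: (1, 0, 957)  [1]
  a=2: (2, 2, 479)  [1]
  a=3: (3, 0, 319)  [1]
  a=4..5: none
  a=6: (6, 6, 161)  [1]
  a=7: (7, -6, 138), (7, 6, 138)  [2]
  a=8..10: none
  a=11: (11, 0, 87)  [1]
  a=12..13: none
  a=14: (14, -6, 69), (14, 6, 69)  [2]
  a=15..20: none
  a=21: (21, -6, 46), (21, 6, 46)  [2]
  a=22: (22, 22, 49)  [1]
  a=23: (23, -6, 42), (23, 6, 42)  [2]
  a=24..28: none
  a=29: (29, 0, 33)  [1]
  a=30: none
  a=31: (31, 4, 31)  [1]
  a=32..35: none
Total reduced forms: 1 + 1 + 1 + 1 + 2 + 1 + 2 + 2 + 1 + 2 + 1 + 1 = 16
h = 16

16


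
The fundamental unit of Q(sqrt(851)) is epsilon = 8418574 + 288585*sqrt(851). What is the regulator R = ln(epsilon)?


epsilon = 8418574 + 288585*sqrt(851)
= 1.6837e+07
R = ln(1.6837e+07)
= 16.6391

16.6391


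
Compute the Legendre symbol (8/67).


p = 67 is prime, so compute (8/67) with the reciprocity algorithm (Jacobi-symbol steps: pull out 2s via (2/n), flip via reciprocity, reduce):
  pull out 2: (2/67) = -1  (since 67 mod 8 = 3)
  pull out 2: (2/67) = -1  (since 67 mod 8 = 3)
  pull out 2: (2/67) = -1  (since 67 mod 8 = 3)
  (1/67) = 1
Product of signs = -1
(8/67) = -1

-1


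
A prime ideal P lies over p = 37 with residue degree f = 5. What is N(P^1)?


N(P^a) = p^(a*f)
= 37^(1*5)
= 37^5
= 69343957

69343957


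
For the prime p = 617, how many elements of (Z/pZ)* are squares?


For prime p, the number of non-zero quadratic residues is (p-1)/2.
= (617-1)/2
= 308

308


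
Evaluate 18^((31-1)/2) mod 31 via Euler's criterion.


p = 31 is prime and the exponent is (p-1)/2 = 15, so by Euler's criterion 18^15 = (18/31) = +1 or -1 mod 31.
Compute by square-and-multiply:
  15 = 8 + 4 + 2 + 1 (binary 1111)
  Repeated squaring mod 31: 18^1 = 18, 18^2 = 14, 18^4 = 10, 18^8 = 7
  18^15 = 18^8 * 18^4 * 18^2 * 18^1 = 7 * 10 * 14 * 18 mod 31
    7 * 10 = 70 = 8 mod 31
    8 * 14 = 112 = 19 mod 31
    19 * 18 = 342 = 1 mod 31
  18^15 = 1 mod 31
Result 1: 18 is a quadratic residue mod 31.
18^15 mod 31 = 1

1


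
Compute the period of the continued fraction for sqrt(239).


Run the CF algorithm for sqrt(239).
a_0 = floor(sqrt(239)) = 15; set m_0=0, q_0=1.
Recurrence: m' = q*a - m,  q' = (d - m'^2)/q,  a' = floor((a_0 + m')/q').
  step 1: m=15, q=14, a=2
  step 2: m=13, q=5, a=5
  step 3: m=12, q=19, a=1
  step 4: m=7, q=10, a=2
  step 5: m=13, q=7, a=4
  step 6: m=15, q=2, a=15
  step 7: m=15, q=7, a=4
  step 8: m=13, q=10, a=2
  step 9: m=7, q=19, a=1
  step 10: m=12, q=5, a=5
  step 11: m=13, q=14, a=2
  step 12: m=15, q=1, a=30
a_12 = 2*a_0 = 30, so the period closes here.
sqrt(239) = [15; 2, 5, 1, 2, 4, 15, 4, 2, 1, 5, 2, 30]
Period length = 12

12


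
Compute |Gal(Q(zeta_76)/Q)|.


|Gal(Q(zeta_76)/Q)| = phi(76)
= 36

36


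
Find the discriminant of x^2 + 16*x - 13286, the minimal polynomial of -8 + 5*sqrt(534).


The element -8 + 5*sqrt(534) has minimal polynomial:
x^2 + 16*x - 13286
Discriminant = (16)^2 - 4*(-13286)
= 256 + 53144
= 53400

53400


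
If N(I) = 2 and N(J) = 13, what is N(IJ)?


N(IJ) = N(I) * N(J)
= 2 * 13
= 26

26


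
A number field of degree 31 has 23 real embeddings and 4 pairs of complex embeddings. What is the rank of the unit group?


By Dirichlet's unit theorem:
rank = r1 + r2 - 1
= 23 + 4 - 1
= 26

26


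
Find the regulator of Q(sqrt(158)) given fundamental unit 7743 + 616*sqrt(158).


epsilon = 7743 + 616*sqrt(158)
= 15485.9999
R = ln(15485.9999)
= 9.6477

9.6477


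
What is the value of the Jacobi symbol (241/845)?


Compute (241/845) via quadratic reciprocity:
  reciprocity: (241/845) -> +(845/241)
  reduce: (122/241)
  pull out 2: (2/241) = +1  (since 241 mod 8 = 1)
  reciprocity: (61/241) -> +(241/61)
  reduce: (58/61)
  pull out 2: (2/61) = -1  (since 61 mod 8 = 5)
  reciprocity: (29/61) -> +(61/29)
  reduce: (3/29)
  reciprocity: (3/29) -> +(29/3)
  reduce: (2/3)
  pull out 2: (2/3) = -1  (since 3 mod 8 = 3)
  (1/3) = 1
Product of signs = 1

1


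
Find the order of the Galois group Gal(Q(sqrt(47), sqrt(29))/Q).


The 2 square roots of distinct primes are multiplicatively independent over Q,
so [K:Q] = 2^2 and Gal(K/Q) is isomorphic to (Z/2Z)^2.
|Gal| = 2^2 = 4

4


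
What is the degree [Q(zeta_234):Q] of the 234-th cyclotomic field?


The degree equals Euler's totient phi(234).
234 = 2 * 3^2 * 13
phi(234) = 72

72


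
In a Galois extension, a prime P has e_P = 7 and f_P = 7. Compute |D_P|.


|D_P| = e * f
= 7 * 7
= 49

49


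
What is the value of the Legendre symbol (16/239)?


p = 239 is prime, so compute (16/239) with the reciprocity algorithm (Jacobi-symbol steps: pull out 2s via (2/n), flip via reciprocity, reduce):
  pull out 2: (2/239) = +1  (since 239 mod 8 = 7)
  pull out 2: (2/239) = +1  (since 239 mod 8 = 7)
  pull out 2: (2/239) = +1  (since 239 mod 8 = 7)
  pull out 2: (2/239) = +1  (since 239 mod 8 = 7)
  (1/239) = 1
Product of signs = 1
(16/239) = 1

1


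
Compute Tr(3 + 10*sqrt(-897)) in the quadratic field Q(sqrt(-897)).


Tr(a + b*sqrt(d)) = (a + b*sqrt(d)) + (a - b*sqrt(d)) = 2a
= 2 * (3)
= 6

6


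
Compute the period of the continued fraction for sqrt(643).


Run the CF algorithm for sqrt(643).
a_0 = floor(sqrt(643)) = 25; set m_0=0, q_0=1.
Recurrence: m' = q*a - m,  q' = (d - m'^2)/q,  a' = floor((a_0 + m')/q').
  step 1: m=25, q=18, a=2
  step 2: m=11, q=29, a=1
  step 3: m=18, q=11, a=3
  step 4: m=15, q=38, a=1
  step 5: m=23, q=3, a=16
  step 6: m=25, q=6, a=8
  step 7: m=23, q=19, a=2
  step 8: m=15, q=22, a=1
  step 9: m=7, q=27, a=1
  step 10: m=20, q=9, a=5
  step 11: m=25, q=2, a=25
  step 12: m=25, q=9, a=5
  step 13: m=20, q=27, a=1
  step 14: m=7, q=22, a=1
  step 15: m=15, q=19, a=2
  step 16: m=23, q=6, a=8
  step 17: m=25, q=3, a=16
  step 18: m=23, q=38, a=1
  step 19: m=15, q=11, a=3
  step 20: m=18, q=29, a=1
  step 21: m=11, q=18, a=2
  step 22: m=25, q=1, a=50
a_22 = 2*a_0 = 50, so the period closes here.
sqrt(643) = [25; 2, 1, 3, 1, 16, 8, 2, 1, 1, 5, 25, 5, 1, 1, 2, 8, 16, 1, 3, 1, 2, 50]
Period length = 22

22


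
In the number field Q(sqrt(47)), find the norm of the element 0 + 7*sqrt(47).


N(a + b*sqrt(d)) = a^2 - d*b^2
= (0)^2 - (47)*(7)^2
= 0 - 2303
= -2303

-2303


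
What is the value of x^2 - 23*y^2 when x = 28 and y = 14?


x^2 - d*y^2
= 28^2 - 23*14^2
= 784 - 4508
= -3724

-3724


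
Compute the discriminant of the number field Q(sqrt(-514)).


For K = Q(sqrt(d)) with d squarefree: disc(K) = d if d = 1 mod 4, and disc(K) = 4d if d = 2 or 3 mod 4.
Here d = -514, and d mod 4 = 2.
d = 2 mod 4, not 1 (O_K = Z[sqrt(d)]), so disc(K) = 4d = 4 * (-514) = -2056

-2056


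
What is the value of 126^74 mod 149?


p = 149 is prime and the exponent is (p-1)/2 = 74, so by Euler's criterion 126^74 = (126/149) = +1 or -1 mod 149.
Compute by square-and-multiply:
  74 = 64 + 8 + 2 (binary 1001010)
  Repeated squaring mod 149: 126^1 = 126, 126^2 = 82, 126^4 = 19, 126^8 = 63, 126^16 = 95, 126^32 = 85, 126^64 = 73
  126^74 = 126^64 * 126^8 * 126^2 = 73 * 63 * 82 mod 149
    73 * 63 = 4599 = 129 mod 149
    129 * 82 = 10578 = 148 mod 149
  126^74 = 148 mod 149
Result 148 = p - 1 = -1 mod 149: 126 is a quadratic non-residue mod 149. As a residue in [0, p-1] the value is 148.
126^74 mod 149 = 148

148


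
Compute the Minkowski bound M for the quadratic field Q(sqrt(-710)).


d = -710, d mod 4 = 2, so disc(K) = 4d = -2840; |disc(K)| = 2840
Imaginary quadratic field, so n = 2, s = r2 = 1, r1 = 0
M = (n!/n^n) * (4/pi)^s * sqrt(|disc(K)|) = (2!/2^2) * (4/pi)^1 * sqrt(2840)
= 0.5 * 1.273240 * 53.291650
= 33.9265

33.9265


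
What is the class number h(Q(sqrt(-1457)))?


K = Q(sqrt(-1457)). d mod 4 = 3, so D = disc(K) = 4d = -5828
h(K) equals the number of primitive reduced positive-definite forms (a, b, c) = a*x^2 + b*x*y + c*y^2 with b^2 - 4ac = D,
where reduced means |b| <= a <= c, with b >= 0 whenever |b| = a or a = c, and primitive means gcd(a, b, c) = 1.
Reduced forces 3a^2 <= |D| = 5828, so 1 <= a <= 44; b must have the parity of D, and c = (b^2 - D)/(4a) must be an integer >= a.
Enumerate a = 1..44, b in [-a, a]:
  a=1: (1, 0, 1457)  [1]
  a=2: (2, 2, 729)  [1]
  a=3: (3, -2, 486), (3, 2, 486)  [2]
  a=4..5: none
  a=6: (6, -2, 243), (6, 2, 243)  [2]
  a=7..8: none
  a=9: (9, -2, 162), (9, 2, 162)  [2]
  a=10..12: none
  a=13: (13, -10, 114), (13, 10, 114)  [2]
  a=14..17: none
  a=18: (18, -2, 81), (18, 2, 81)  [2]
  a=19: (19, -10, 78), (19, 10, 78)  [2]
  a=20..25: none
  a=26: (26, -10, 57), (26, 10, 57)  [2]
  a=27: (27, -2, 54), (27, 2, 54)  [2]
  a=28: none
  a=29: (29, -28, 57), (29, 28, 57)  [2]
  a=30: none
  a=31: (31, 0, 47)  [1]
  a=32..37: none
  a=38: (38, -10, 39), (38, 10, 39)  [2]
  a=39: (39, 16, 39)  [1]
  a=40..44: none
Total reduced forms: 1 + 1 + 2 + 2 + 2 + 2 + 2 + 2 + 2 + 2 + 2 + 1 + 2 + 1 = 24
h = 24

24


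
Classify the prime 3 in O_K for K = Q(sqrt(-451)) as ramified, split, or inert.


K = Q(sqrt(-451)). Since d mod 4 = 1, disc(K) = -451.
Check p | disc: -451 mod 3 = 2.
p does not divide disc. Compute Legendre symbol (d/p):
2^((3-1)/2) mod 3 = -1
(d/p) = -1, so p is inert: (p) stays prime with e=1, f=2, g=1.
Therefore p is inert.

inert


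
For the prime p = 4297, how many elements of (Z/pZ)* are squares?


For prime p, the number of non-zero quadratic residues is (p-1)/2.
= (4297-1)/2
= 2148

2148


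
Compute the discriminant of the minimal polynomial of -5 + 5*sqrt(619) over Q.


The element -5 + 5*sqrt(619) has minimal polynomial:
x^2 + 10*x - 15450
Discriminant = (10)^2 - 4*(-15450)
= 100 + 61800
= 61900

61900


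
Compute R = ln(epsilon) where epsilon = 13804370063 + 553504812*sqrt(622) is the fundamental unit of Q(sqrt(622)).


epsilon = 13804370063 + 553504812*sqrt(622)
= 2.7609e+10
R = ln(2.7609e+10)
= 24.0414

24.0414


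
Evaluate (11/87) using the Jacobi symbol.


Compute (11/87) via quadratic reciprocity:
  reciprocity: (11/87) -> -(87/11)
  reduce: (10/11)
  pull out 2: (2/11) = -1  (since 11 mod 8 = 3)
  reciprocity: (5/11) -> +(11/5)
  reduce: (1/5)
  (1/5) = 1
Product of signs = 1

1


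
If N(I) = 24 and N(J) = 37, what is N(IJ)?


N(IJ) = N(I) * N(J)
= 24 * 37
= 888

888


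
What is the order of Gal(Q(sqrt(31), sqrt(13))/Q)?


The 2 square roots of distinct primes are multiplicatively independent over Q,
so [K:Q] = 2^2 and Gal(K/Q) is isomorphic to (Z/2Z)^2.
|Gal| = 2^2 = 4

4


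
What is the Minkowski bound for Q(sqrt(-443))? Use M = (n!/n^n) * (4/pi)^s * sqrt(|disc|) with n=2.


d = -443, d mod 4 = 1, so disc(K) = d = -443; |disc(K)| = 443
Imaginary quadratic field, so n = 2, s = r2 = 1, r1 = 0
M = (n!/n^n) * (4/pi)^s * sqrt(|disc(K)|) = (2!/2^2) * (4/pi)^1 * sqrt(443)
= 0.5 * 1.273240 * 21.047565
= 13.3993

13.3993


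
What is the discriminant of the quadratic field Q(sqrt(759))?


For K = Q(sqrt(d)) with d squarefree: disc(K) = d if d = 1 mod 4, and disc(K) = 4d if d = 2 or 3 mod 4.
Here d = 759, and d mod 4 = 3.
d = 3 mod 4, not 1 (O_K = Z[sqrt(d)]), so disc(K) = 4d = 4 * (759) = 3036

3036


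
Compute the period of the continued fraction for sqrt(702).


Run the CF algorithm for sqrt(702).
a_0 = floor(sqrt(702)) = 26; set m_0=0, q_0=1.
Recurrence: m' = q*a - m,  q' = (d - m'^2)/q,  a' = floor((a_0 + m')/q').
  step 1: m=26, q=26, a=2
  step 2: m=26, q=1, a=52
a_2 = 2*a_0 = 52, so the period closes here.
sqrt(702) = [26; 2, 52]
Period length = 2

2


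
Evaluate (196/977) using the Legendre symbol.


p = 977 is prime, so compute (196/977) with the reciprocity algorithm (Jacobi-symbol steps: pull out 2s via (2/n), flip via reciprocity, reduce):
  pull out 2: (2/977) = +1  (since 977 mod 8 = 1)
  pull out 2: (2/977) = +1  (since 977 mod 8 = 1)
  reciprocity: (49/977) -> +(977/49)
  reduce: (46/49)
  pull out 2: (2/49) = +1  (since 49 mod 8 = 1)
  reciprocity: (23/49) -> +(49/23)
  reduce: (3/23)
  reciprocity: (3/23) -> -(23/3)
  reduce: (2/3)
  pull out 2: (2/3) = -1  (since 3 mod 8 = 3)
  (1/3) = 1
Product of signs = 1
(196/977) = 1

1


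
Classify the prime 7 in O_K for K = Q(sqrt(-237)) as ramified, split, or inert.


K = Q(sqrt(-237)). Since d mod 4 = 3, disc(K) = -948.
Check p | disc: -948 mod 7 = 4.
p does not divide disc. Compute Legendre symbol (d/p):
1^((7-1)/2) mod 7 = 1
(d/p) = 1, so p splits: (p) = P*P' with e=1, f=1, g=2.
Therefore p is split.

split


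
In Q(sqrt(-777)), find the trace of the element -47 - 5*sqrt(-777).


Tr(a + b*sqrt(d)) = (a + b*sqrt(d)) + (a - b*sqrt(d)) = 2a
= 2 * (-47)
= -94

-94


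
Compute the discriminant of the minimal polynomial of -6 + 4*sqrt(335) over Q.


The element -6 + 4*sqrt(335) has minimal polynomial:
x^2 + 12*x - 5324
Discriminant = (12)^2 - 4*(-5324)
= 144 + 21296
= 21440

21440


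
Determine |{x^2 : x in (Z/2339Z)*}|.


For prime p, the number of non-zero quadratic residues is (p-1)/2.
= (2339-1)/2
= 1169

1169


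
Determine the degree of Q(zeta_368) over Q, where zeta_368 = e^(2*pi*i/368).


The degree equals Euler's totient phi(368).
368 = 2^4 * 23
phi(368) = 176

176


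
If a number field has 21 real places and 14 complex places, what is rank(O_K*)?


By Dirichlet's unit theorem:
rank = r1 + r2 - 1
= 21 + 14 - 1
= 34

34


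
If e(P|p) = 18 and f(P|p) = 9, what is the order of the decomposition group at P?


|D_P| = e * f
= 18 * 9
= 162

162


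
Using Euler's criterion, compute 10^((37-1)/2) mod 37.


p = 37 is prime and the exponent is (p-1)/2 = 18, so by Euler's criterion 10^18 = (10/37) = +1 or -1 mod 37.
Compute by square-and-multiply:
  18 = 16 + 2 (binary 10010)
  Repeated squaring mod 37: 10^1 = 10, 10^2 = 26, 10^4 = 10, 10^8 = 26, 10^16 = 10
  10^18 = 10^16 * 10^2 = 10 * 26 mod 37
    10 * 26 = 260 = 1 mod 37
  10^18 = 1 mod 37
Result 1: 10 is a quadratic residue mod 37.
10^18 mod 37 = 1

1


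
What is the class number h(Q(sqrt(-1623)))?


K = Q(sqrt(-1623)). d mod 4 = 1, so D = disc(K) = d = -1623
h(K) equals the number of primitive reduced positive-definite forms (a, b, c) = a*x^2 + b*x*y + c*y^2 with b^2 - 4ac = D,
where reduced means |b| <= a <= c, with b >= 0 whenever |b| = a or a = c, and primitive means gcd(a, b, c) = 1.
Reduced forces 3a^2 <= |D| = 1623, so 1 <= a <= 23; b must have the parity of D, and c = (b^2 - D)/(4a) must be an integer >= a.
Enumerate a = 1..23, b in [-a, a]:
  a=1: (1, 1, 406)  [1]
  a=2: (2, -1, 203), (2, 1, 203)  [2]
  a=3: (3, 3, 136)  [1]
  a=4: (4, -3, 102), (4, 3, 102)  [2]
  a=5: none
  a=6: (6, -3, 68), (6, 3, 68)  [2]
  a=7: (7, -1, 58), (7, 1, 58)  [2]
  a=8: (8, -3, 51), (8, 3, 51)  [2]
  a=9..10: none
  a=11: (11, -7, 38), (11, 7, 38)  [2]
  a=12: (12, -3, 34), (12, 3, 34)  [2]
  a=13: none
  a=14: (14, -13, 32), (14, -1, 29), (14, 1, 29), (14, 13, 32)  [4]
  a=15: none
  a=16: (16, -13, 28), (16, 13, 28)  [2]
  a=17: (17, -3, 24), (17, 3, 24)  [2]
  a=18: none
  a=19: (19, -7, 22), (19, 7, 22)  [2]
  a=20: none
  a=21: (21, -15, 22), (21, 15, 22)  [2]
  a=22..23: none
Total reduced forms: 1 + 2 + 1 + 2 + 2 + 2 + 2 + 2 + 2 + 4 + 2 + 2 + 2 + 2 = 28
h = 28

28


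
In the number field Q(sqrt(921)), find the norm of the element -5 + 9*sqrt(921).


N(a + b*sqrt(d)) = a^2 - d*b^2
= (-5)^2 - (921)*(9)^2
= 25 - 74601
= -74576

-74576


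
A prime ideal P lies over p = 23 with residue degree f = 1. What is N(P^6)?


N(P^a) = p^(a*f)
= 23^(6*1)
= 23^6
= 148035889

148035889


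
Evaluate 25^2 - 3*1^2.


x^2 - d*y^2
= 25^2 - 3*1^2
= 625 - 3
= 622

622


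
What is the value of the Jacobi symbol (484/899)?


Compute (484/899) via quadratic reciprocity:
  pull out 2: (2/899) = -1  (since 899 mod 8 = 3)
  pull out 2: (2/899) = -1  (since 899 mod 8 = 3)
  reciprocity: (121/899) -> +(899/121)
  reduce: (52/121)
  pull out 2: (2/121) = +1  (since 121 mod 8 = 1)
  pull out 2: (2/121) = +1  (since 121 mod 8 = 1)
  reciprocity: (13/121) -> +(121/13)
  reduce: (4/13)
  pull out 2: (2/13) = -1  (since 13 mod 8 = 5)
  pull out 2: (2/13) = -1  (since 13 mod 8 = 5)
  (1/13) = 1
Product of signs = 1

1


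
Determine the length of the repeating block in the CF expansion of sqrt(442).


Run the CF algorithm for sqrt(442).
a_0 = floor(sqrt(442)) = 21; set m_0=0, q_0=1.
Recurrence: m' = q*a - m,  q' = (d - m'^2)/q,  a' = floor((a_0 + m')/q').
  step 1: m=21, q=1, a=42
a_1 = 2*a_0 = 42, so the period closes here.
sqrt(442) = [21; 42]
Period length = 1

1


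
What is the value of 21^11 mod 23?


p = 23 is prime and the exponent is (p-1)/2 = 11, so by Euler's criterion 21^11 = (21/23) = +1 or -1 mod 23.
Compute by square-and-multiply:
  11 = 8 + 2 + 1 (binary 1011)
  Repeated squaring mod 23: 21^1 = 21, 21^2 = 4, 21^4 = 16, 21^8 = 3
  21^11 = 21^8 * 21^2 * 21^1 = 3 * 4 * 21 mod 23
    3 * 4 = 12 = 12 mod 23
    12 * 21 = 252 = 22 mod 23
  21^11 = 22 mod 23
Result 22 = p - 1 = -1 mod 23: 21 is a quadratic non-residue mod 23. As a residue in [0, p-1] the value is 22.
21^11 mod 23 = 22

22


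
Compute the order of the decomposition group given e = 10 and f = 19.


|D_P| = e * f
= 10 * 19
= 190

190


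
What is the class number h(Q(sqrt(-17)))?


K = Q(sqrt(-17)). d mod 4 = 3, so D = disc(K) = 4d = -68
h(K) equals the number of primitive reduced positive-definite forms (a, b, c) = a*x^2 + b*x*y + c*y^2 with b^2 - 4ac = D,
where reduced means |b| <= a <= c, with b >= 0 whenever |b| = a or a = c, and primitive means gcd(a, b, c) = 1.
Reduced forces 3a^2 <= |D| = 68, so 1 <= a <= 4; b must have the parity of D, and c = (b^2 - D)/(4a) must be an integer >= a.
Enumerate a = 1..4, b in [-a, a]:
  a=1: (1, 0, 17)  [1]
  a=2: (2, 2, 9)  [1]
  a=3: (3, -2, 6), (3, 2, 6)  [2]
  a=4: none
Total reduced forms: 1 + 1 + 2 = 4
h = 4

4


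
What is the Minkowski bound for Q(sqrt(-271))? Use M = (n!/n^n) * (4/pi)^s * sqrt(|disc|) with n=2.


d = -271, d mod 4 = 1, so disc(K) = d = -271; |disc(K)| = 271
Imaginary quadratic field, so n = 2, s = r2 = 1, r1 = 0
M = (n!/n^n) * (4/pi)^s * sqrt(|disc(K)|) = (2!/2^2) * (4/pi)^1 * sqrt(271)
= 0.5 * 1.273240 * 16.462078
= 10.4801

10.4801


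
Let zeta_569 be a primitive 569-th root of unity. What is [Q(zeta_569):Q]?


The degree equals Euler's totient phi(569).
569 = 569
phi(569) = 568

568


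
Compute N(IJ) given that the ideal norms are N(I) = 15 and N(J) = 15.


N(IJ) = N(I) * N(J)
= 15 * 15
= 225

225


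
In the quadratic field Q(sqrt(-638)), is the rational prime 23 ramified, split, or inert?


K = Q(sqrt(-638)). Since d mod 4 = 2, disc(K) = -2552.
Check p | disc: -2552 mod 23 = 1.
p does not divide disc. Compute Legendre symbol (d/p):
6^((23-1)/2) mod 23 = 1
(d/p) = 1, so p splits: (p) = P*P' with e=1, f=1, g=2.
Therefore p is split.

split


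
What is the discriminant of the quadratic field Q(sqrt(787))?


For K = Q(sqrt(d)) with d squarefree: disc(K) = d if d = 1 mod 4, and disc(K) = 4d if d = 2 or 3 mod 4.
Here d = 787, and d mod 4 = 3.
d = 3 mod 4, not 1 (O_K = Z[sqrt(d)]), so disc(K) = 4d = 4 * (787) = 3148

3148


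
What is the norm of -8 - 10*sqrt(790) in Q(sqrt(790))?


N(a + b*sqrt(d)) = a^2 - d*b^2
= (-8)^2 - (790)*(-10)^2
= 64 - 79000
= -78936

-78936


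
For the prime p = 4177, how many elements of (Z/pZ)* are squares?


For prime p, the number of non-zero quadratic residues is (p-1)/2.
= (4177-1)/2
= 2088

2088


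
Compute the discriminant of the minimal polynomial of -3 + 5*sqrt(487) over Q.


The element -3 + 5*sqrt(487) has minimal polynomial:
x^2 + 6*x - 12166
Discriminant = (6)^2 - 4*(-12166)
= 36 + 48664
= 48700

48700


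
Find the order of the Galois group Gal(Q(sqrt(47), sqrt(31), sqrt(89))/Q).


The 3 square roots of distinct primes are multiplicatively independent over Q,
so [K:Q] = 2^3 and Gal(K/Q) is isomorphic to (Z/2Z)^3.
|Gal| = 2^3 = 8

8


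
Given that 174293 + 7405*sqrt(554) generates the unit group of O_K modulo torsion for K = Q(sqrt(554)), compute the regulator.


epsilon = 174293 + 7405*sqrt(554)
= 348586.0000
R = ln(348586.0000)
= 12.7616

12.7616


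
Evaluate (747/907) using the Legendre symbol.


p = 907 is prime, so compute (747/907) with the reciprocity algorithm (Jacobi-symbol steps: pull out 2s via (2/n), flip via reciprocity, reduce):
  reciprocity: (747/907) -> -(907/747)
  reduce: (160/747)
  pull out 2: (2/747) = -1  (since 747 mod 8 = 3)
  pull out 2: (2/747) = -1  (since 747 mod 8 = 3)
  pull out 2: (2/747) = -1  (since 747 mod 8 = 3)
  pull out 2: (2/747) = -1  (since 747 mod 8 = 3)
  pull out 2: (2/747) = -1  (since 747 mod 8 = 3)
  reciprocity: (5/747) -> +(747/5)
  reduce: (2/5)
  pull out 2: (2/5) = -1  (since 5 mod 8 = 5)
  (1/5) = 1
Product of signs = -1
(747/907) = -1

-1


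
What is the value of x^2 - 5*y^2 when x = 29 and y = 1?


x^2 - d*y^2
= 29^2 - 5*1^2
= 841 - 5
= 836

836


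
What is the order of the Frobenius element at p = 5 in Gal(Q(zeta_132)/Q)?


The Frobenius at p in Gal(Q(zeta_n)/Q) = (Z/nZ)* is the class of p, so its order is ord_132(5), the smallest k >= 1 with 5^k = 1 mod 132.
n = 132 = 2^2 * 3 * 11, phi(132) = 40; the order divides phi(n).
Divisors of 40: 1, 2, 4, 5, 8, 10, 20, 40
Repeated squaring mod 132: 5^1 = 5, 5^2 = 25, 5^4 = 97, 5^8 = 37, 5^16 = 49, 5^32 = 25
Test divisors in increasing order:
  k=1: 5^1 = 5 mod 132
  k=2: 5^2 = 25 mod 132
  k=4: 5^4 = 97 mod 132
  k=5: 5^5 = 97 * 5 = 89 mod 132
  k=8: 5^8 = 37 mod 132
  k=10: 5^10 = 37 * 25 = 1 mod 132  <- first divisor giving 1
Order = 10

10


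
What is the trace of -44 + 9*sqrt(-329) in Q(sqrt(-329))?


Tr(a + b*sqrt(d)) = (a + b*sqrt(d)) + (a - b*sqrt(d)) = 2a
= 2 * (-44)
= -88

-88


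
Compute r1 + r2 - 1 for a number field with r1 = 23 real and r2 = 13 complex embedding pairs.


By Dirichlet's unit theorem:
rank = r1 + r2 - 1
= 23 + 13 - 1
= 35

35


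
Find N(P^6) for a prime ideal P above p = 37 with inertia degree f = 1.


N(P^a) = p^(a*f)
= 37^(6*1)
= 37^6
= 2565726409

2565726409


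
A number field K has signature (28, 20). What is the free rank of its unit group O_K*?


By Dirichlet's unit theorem:
rank = r1 + r2 - 1
= 28 + 20 - 1
= 47

47


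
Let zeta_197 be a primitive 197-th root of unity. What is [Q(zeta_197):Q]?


The degree equals Euler's totient phi(197).
197 = 197
phi(197) = 196

196


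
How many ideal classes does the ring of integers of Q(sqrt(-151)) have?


K = Q(sqrt(-151)). d mod 4 = 1, so D = disc(K) = d = -151
h(K) equals the number of primitive reduced positive-definite forms (a, b, c) = a*x^2 + b*x*y + c*y^2 with b^2 - 4ac = D,
where reduced means |b| <= a <= c, with b >= 0 whenever |b| = a or a = c, and primitive means gcd(a, b, c) = 1.
Reduced forces 3a^2 <= |D| = 151, so 1 <= a <= 7; b must have the parity of D, and c = (b^2 - D)/(4a) must be an integer >= a.
Enumerate a = 1..7, b in [-a, a]:
  a=1: (1, 1, 38)  [1]
  a=2: (2, -1, 19), (2, 1, 19)  [2]
  a=3: none
  a=4: (4, -3, 10), (4, 3, 10)  [2]
  a=5: (5, -3, 8), (5, 3, 8)  [2]
  a=6..7: none
Total reduced forms: 1 + 2 + 2 + 2 = 7
h = 7

7


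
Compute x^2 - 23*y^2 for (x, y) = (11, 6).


x^2 - d*y^2
= 11^2 - 23*6^2
= 121 - 828
= -707

-707


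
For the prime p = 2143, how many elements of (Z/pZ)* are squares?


For prime p, the number of non-zero quadratic residues is (p-1)/2.
= (2143-1)/2
= 1071

1071


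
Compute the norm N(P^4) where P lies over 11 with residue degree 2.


N(P^a) = p^(a*f)
= 11^(4*2)
= 11^8
= 214358881

214358881


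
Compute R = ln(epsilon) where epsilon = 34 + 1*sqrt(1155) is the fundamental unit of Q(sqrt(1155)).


epsilon = 34 + 1*sqrt(1155)
= 67.9853
R = ln(67.9853)
= 4.2193

4.2193


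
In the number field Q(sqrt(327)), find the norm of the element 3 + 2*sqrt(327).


N(a + b*sqrt(d)) = a^2 - d*b^2
= (3)^2 - (327)*(2)^2
= 9 - 1308
= -1299

-1299
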